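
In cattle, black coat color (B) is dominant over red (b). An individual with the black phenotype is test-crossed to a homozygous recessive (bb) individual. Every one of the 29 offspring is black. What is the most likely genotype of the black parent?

Test cross: ? × bb
All offspring are black.
If the unknown parent were heterozygous (Bb), about half of 29 offspring would be red; none are. The unknown parent is most likely homozygous dominant (BB).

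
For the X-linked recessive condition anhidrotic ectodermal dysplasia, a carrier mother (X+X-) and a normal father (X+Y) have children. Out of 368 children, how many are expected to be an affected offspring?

Cross: X+X- × X+Y
Offspring: 1 X+X+, 1 X+Y, 1 X+X-, 1 X-Y
Probability of an affected offspring: 1/4
Expected count = 1/4 × 368 = 92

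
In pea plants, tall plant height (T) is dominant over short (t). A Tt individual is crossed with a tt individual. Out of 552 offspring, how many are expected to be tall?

Punnett square for Tt × tt:
Offspring genotypes: 2 Tt, 2 tt
tall: 2, short: 2
tall: 2 out of 4 → fraction 1/2
Expected count = 1/2 × 552 = 276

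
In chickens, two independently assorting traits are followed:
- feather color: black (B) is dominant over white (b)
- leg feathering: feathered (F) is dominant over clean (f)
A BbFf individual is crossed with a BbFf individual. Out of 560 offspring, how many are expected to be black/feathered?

Dihybrid cross BbFf × BbFf — consider each gene separately:
feather color: Bb × Bb → 1 BB, 2 Bb, 1 bb → 3 B_ : 1 bb (out of 4)
leg feathering: Ff × Ff → 1 FF, 2 Ff, 1 ff → 3 F_ : 1 ff (out of 4)
Combine (counts out of 4 × 4 = 16): black/feathered (B_F_) = 3×3 = 9; black/clean (B_ff) = 3×1 = 3; white/feathered (bbF_) = 1×3 = 3; white/clean (bbff) = 1×1 = 1
Phenotype counts (out of 16): 9 black/feathered, 3 black/clean, 3 white/feathered, 1 white/clean
black/feathered: 9 out of 16 → fraction 9/16
Expected count = 9/16 × 560 = 315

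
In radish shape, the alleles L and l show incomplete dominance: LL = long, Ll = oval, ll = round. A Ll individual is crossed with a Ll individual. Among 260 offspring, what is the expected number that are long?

Punnett square for Ll × Ll:
Offspring genotypes: 1 LL, 2 Ll, 1 ll
Phenotype counts: 1 long, 2 oval, 1 round
long: 1 out of 4 → fraction 1/4
Expected count = 1/4 × 260 = 65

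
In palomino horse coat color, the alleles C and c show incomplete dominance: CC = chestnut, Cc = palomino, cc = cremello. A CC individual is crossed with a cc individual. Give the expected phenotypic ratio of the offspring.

Punnett square for CC × cc:
Offspring genotypes: 4 Cc
Phenotype counts: 4 palomino
Ratio: all palomino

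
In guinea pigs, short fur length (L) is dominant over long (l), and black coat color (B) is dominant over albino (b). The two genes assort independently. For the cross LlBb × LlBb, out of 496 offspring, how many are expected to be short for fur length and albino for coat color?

Dihybrid cross LlBb × LlBb — consider each gene separately:
fur length: Ll × Ll → 1 LL, 2 Ll, 1 ll → 3 L_ : 1 ll (out of 4)
coat color: Bb × Bb → 1 BB, 2 Bb, 1 bb → 3 B_ : 1 bb (out of 4)
Looking for: short (L_) and albino (bb)
P(short) = 3/4, P(albino) = 1/4
P(both) = 3/4 × 1/4 = 3/16
Expected count = 3/16 × 496 = 93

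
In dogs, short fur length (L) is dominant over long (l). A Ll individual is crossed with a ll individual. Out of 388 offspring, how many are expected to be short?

Punnett square for Ll × ll:
Offspring genotypes: 2 Ll, 2 ll
short: 2, long: 2
short: 2 out of 4 → fraction 1/2
Expected count = 1/2 × 388 = 194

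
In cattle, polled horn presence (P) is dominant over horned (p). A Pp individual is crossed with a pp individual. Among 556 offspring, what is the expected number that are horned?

Punnett square for Pp × pp:
Offspring genotypes: 2 Pp, 2 pp
polled: 2, horned: 2
horned: 2 out of 4 → fraction 1/2
Expected count = 1/2 × 556 = 278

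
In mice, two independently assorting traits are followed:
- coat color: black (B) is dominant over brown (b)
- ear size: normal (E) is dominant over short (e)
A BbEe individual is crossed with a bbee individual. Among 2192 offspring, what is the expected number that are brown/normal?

Dihybrid cross BbEe × bbee — consider each gene separately:
coat color: Bb × bb → 2 Bb, 2 bb → 2 B_ : 2 bb (out of 4)
ear size: Ee × ee → 2 Ee, 2 ee → 2 E_ : 2 ee (out of 4)
Combine (counts out of 4 × 4 = 16): black/normal (B_E_) = 2×2 = 4; black/short (B_ee) = 2×2 = 4; brown/normal (bbE_) = 2×2 = 4; brown/short (bbee) = 2×2 = 4
Phenotype counts (out of 16): 4 black/normal, 4 black/short, 4 brown/normal, 4 brown/short
brown/normal: 4 out of 16 → fraction 1/4
Expected count = 1/4 × 2192 = 548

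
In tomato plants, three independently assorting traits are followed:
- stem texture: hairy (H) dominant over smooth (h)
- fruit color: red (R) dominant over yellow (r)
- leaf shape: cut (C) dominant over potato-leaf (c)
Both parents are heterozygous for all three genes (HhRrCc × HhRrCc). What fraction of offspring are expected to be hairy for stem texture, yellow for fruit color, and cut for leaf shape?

Trihybrid cross: HhRrCc × HhRrCc
Each trait segregates independently with a 3:1 phenotypic ratio, so each gene contributes 3/4 (dominant) or 1/4 (recessive).
Target: hairy (stem texture), yellow (fruit color), cut (leaf shape)
Probability = product of independent per-trait probabilities
= 3/4 × 1/4 × 3/4 = 9/64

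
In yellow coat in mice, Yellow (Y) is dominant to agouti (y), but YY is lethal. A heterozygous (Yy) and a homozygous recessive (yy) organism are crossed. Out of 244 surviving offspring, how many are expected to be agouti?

Cross: Yy × yy
Punnett square offspring (before lethality): 2 Yy, 2 yy
No YY offspring are produced in this cross.
agouti: 2 out of 4 → fraction 1/2
Expected count = 1/2 × 244 = 122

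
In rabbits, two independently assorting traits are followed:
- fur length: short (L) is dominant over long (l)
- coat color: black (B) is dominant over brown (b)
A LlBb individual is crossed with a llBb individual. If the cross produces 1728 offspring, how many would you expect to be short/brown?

Dihybrid cross LlBb × llBb — consider each gene separately:
fur length: Ll × ll → 2 Ll, 2 ll → 2 L_ : 2 ll (out of 4)
coat color: Bb × Bb → 1 BB, 2 Bb, 1 bb → 3 B_ : 1 bb (out of 4)
Combine (counts out of 4 × 4 = 16): short/black (L_B_) = 2×3 = 6; short/brown (L_bb) = 2×1 = 2; long/black (llB_) = 2×3 = 6; long/brown (llbb) = 2×1 = 2
Phenotype counts (out of 16): 6 short/black, 2 short/brown, 6 long/black, 2 long/brown
short/brown: 2 out of 16 → fraction 1/8
Expected count = 1/8 × 1728 = 216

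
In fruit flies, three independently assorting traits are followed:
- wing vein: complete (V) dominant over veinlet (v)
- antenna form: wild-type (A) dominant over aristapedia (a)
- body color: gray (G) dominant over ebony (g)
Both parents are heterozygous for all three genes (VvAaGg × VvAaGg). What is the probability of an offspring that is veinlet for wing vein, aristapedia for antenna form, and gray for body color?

Trihybrid cross: VvAaGg × VvAaGg
Each trait segregates independently with a 3:1 phenotypic ratio, so each gene contributes 3/4 (dominant) or 1/4 (recessive).
Target: veinlet (wing vein), aristapedia (antenna form), gray (body color)
Probability = product of independent per-trait probabilities
= 1/4 × 1/4 × 3/4 = 3/64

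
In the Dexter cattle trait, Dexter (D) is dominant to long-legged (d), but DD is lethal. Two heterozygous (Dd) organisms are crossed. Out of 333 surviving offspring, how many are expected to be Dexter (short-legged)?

Cross: Dd × Dd
Punnett square offspring (before lethality): 1 DD, 2 Dd, 1 dd
The DD genotype is lethal (embryos die); surviving offspring: 2 Dd, 1 dd
Dexter (short-legged): 2 out of 3 → fraction 2/3
Expected count = 2/3 × 333 = 222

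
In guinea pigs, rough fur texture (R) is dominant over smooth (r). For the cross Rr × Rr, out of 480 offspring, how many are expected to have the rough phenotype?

Punnett square for Rr × Rr:
Offspring genotypes: 1 RR, 2 Rr, 1 rr
Total offspring: 4
Count with target: 3
Probability: 3/4
Expected count = 3/4 × 480 = 360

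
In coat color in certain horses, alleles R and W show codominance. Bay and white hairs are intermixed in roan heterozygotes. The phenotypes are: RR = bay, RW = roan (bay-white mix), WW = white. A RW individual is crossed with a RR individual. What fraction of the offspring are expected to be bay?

Punnett square for RW × RR:
Offspring genotypes: 2 RR, 2 RW
Phenotype counts: 2 bay, 2 roan (bay-white mix)
bay: 2 out of 4
Probability: 2/4 = 1/2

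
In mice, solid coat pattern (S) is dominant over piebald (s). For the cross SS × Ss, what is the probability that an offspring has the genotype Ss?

Punnett square for SS × Ss:
Offspring genotypes: 2 SS, 2 Ss
Total offspring: 4
Count with target: 2
Probability: 2/4 = 1/2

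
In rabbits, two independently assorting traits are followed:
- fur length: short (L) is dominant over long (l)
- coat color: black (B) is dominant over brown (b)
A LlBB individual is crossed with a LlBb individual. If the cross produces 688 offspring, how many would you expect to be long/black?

Dihybrid cross LlBB × LlBb — consider each gene separately:
fur length: Ll × Ll → 1 LL, 2 Ll, 1 ll → 3 L_ : 1 ll (out of 4)
coat color: BB × Bb → 2 BB, 2 Bb → 4 B_ (out of 4)
Combine (counts out of 4 × 4 = 16): short/black (L_B_) = 3×4 = 12; long/black (llB_) = 1×4 = 4
Phenotype counts (out of 16): 12 short/black, 4 long/black
long/black: 4 out of 16 → fraction 1/4
Expected count = 1/4 × 688 = 172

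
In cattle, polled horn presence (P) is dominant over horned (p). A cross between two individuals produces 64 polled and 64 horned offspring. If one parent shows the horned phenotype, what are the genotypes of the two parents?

Observed offspring: 64 polled, 64 horned
The observed ratio simplifies to 1:1. One parent shows horned, so its genotype must be pp. A 1:1 offspring split requires the other parent to be heterozygous (Pp).
Parent genotypes: pp × Pp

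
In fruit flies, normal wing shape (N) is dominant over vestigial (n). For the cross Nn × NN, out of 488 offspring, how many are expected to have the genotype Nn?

Punnett square for Nn × NN:
Offspring genotypes: 2 NN, 2 Nn
Total offspring: 4
Count with target: 2
Probability: 2/4 = 1/2
Expected count = 1/2 × 488 = 244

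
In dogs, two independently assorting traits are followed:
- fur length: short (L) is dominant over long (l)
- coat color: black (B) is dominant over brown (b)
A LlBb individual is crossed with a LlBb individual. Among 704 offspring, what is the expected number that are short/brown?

Dihybrid cross LlBb × LlBb — consider each gene separately:
fur length: Ll × Ll → 1 LL, 2 Ll, 1 ll → 3 L_ : 1 ll (out of 4)
coat color: Bb × Bb → 1 BB, 2 Bb, 1 bb → 3 B_ : 1 bb (out of 4)
Combine (counts out of 4 × 4 = 16): short/black (L_B_) = 3×3 = 9; short/brown (L_bb) = 3×1 = 3; long/black (llB_) = 1×3 = 3; long/brown (llbb) = 1×1 = 1
Phenotype counts (out of 16): 9 short/black, 3 short/brown, 3 long/black, 1 long/brown
short/brown: 3 out of 16 → fraction 3/16
Expected count = 3/16 × 704 = 132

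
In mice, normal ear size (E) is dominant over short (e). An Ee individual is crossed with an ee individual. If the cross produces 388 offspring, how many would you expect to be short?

Punnett square for Ee × ee:
Offspring genotypes: 2 Ee, 2 ee
normal: 2, short: 2
short: 2 out of 4 → fraction 1/2
Expected count = 1/2 × 388 = 194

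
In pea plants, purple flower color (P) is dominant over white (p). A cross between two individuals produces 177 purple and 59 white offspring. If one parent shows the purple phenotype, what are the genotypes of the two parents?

Observed offspring: 177 purple, 59 white
The observed ratio simplifies to 3:1. White (pp) offspring appear, so each parent must contribute one p allele. The parent stated to show purple carries P, so it is Pp. The other parent is then either Pp or pp: Pp × pp would give a 1:1 split, whereas Pp × Pp gives 3:1 — matching the data. So both parents are heterozygous (Pp × Pp).
Parent genotypes: Pp × Pp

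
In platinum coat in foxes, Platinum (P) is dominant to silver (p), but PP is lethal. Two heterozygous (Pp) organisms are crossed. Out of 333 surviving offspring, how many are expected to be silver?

Cross: Pp × Pp
Punnett square offspring (before lethality): 1 PP, 2 Pp, 1 pp
The PP genotype is lethal (embryos die); surviving offspring: 2 Pp, 1 pp
silver: 1 out of 3 → fraction 1/3
Expected count = 1/3 × 333 = 111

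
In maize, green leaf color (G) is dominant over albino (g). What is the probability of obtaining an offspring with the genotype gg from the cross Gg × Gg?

Punnett square for Gg × Gg:
Offspring genotypes: 1 GG, 2 Gg, 1 gg
Total offspring: 4
Count with target: 1
Probability: 1/4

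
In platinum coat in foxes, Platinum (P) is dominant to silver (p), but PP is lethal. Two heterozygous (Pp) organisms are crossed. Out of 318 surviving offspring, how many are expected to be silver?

Cross: Pp × Pp
Punnett square offspring (before lethality): 1 PP, 2 Pp, 1 pp
The PP genotype is lethal (embryos die); surviving offspring: 2 Pp, 1 pp
silver: 1 out of 3 → fraction 1/3
Expected count = 1/3 × 318 = 106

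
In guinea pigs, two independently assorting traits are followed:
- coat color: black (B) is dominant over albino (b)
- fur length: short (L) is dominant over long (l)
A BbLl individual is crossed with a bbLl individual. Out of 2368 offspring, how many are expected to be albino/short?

Dihybrid cross BbLl × bbLl — consider each gene separately:
coat color: Bb × bb → 2 Bb, 2 bb → 2 B_ : 2 bb (out of 4)
fur length: Ll × Ll → 1 LL, 2 Ll, 1 ll → 3 L_ : 1 ll (out of 4)
Combine (counts out of 4 × 4 = 16): black/short (B_L_) = 2×3 = 6; black/long (B_ll) = 2×1 = 2; albino/short (bbL_) = 2×3 = 6; albino/long (bbll) = 2×1 = 2
Phenotype counts (out of 16): 6 black/short, 2 black/long, 6 albino/short, 2 albino/long
albino/short: 6 out of 16 → fraction 3/8
Expected count = 3/8 × 2368 = 888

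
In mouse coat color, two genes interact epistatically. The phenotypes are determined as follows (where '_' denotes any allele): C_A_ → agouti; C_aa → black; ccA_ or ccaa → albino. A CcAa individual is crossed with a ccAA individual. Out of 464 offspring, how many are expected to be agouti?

Cross: CcAa × ccAA — consider each gene separately:
C gene: Cc × cc → 2 Cc, 2 cc → 2 C_ : 2 cc (out of 4)
A gene: Aa × AA → 2 AA, 2 Aa → 4 A_ (out of 4)
Genotype classes (out of 4 × 4 = 16): C_A_ = 2×4 = 8; ccA_ = 2×4 = 8
Apply the phenotype rules: C_A_ (8) → agouti; ccA_ (8) → albino
Phenotype counts (out of 16): 8 agouti, 8 albino
agouti: 8 out of 16 → fraction 1/2
Expected count = 1/2 × 464 = 232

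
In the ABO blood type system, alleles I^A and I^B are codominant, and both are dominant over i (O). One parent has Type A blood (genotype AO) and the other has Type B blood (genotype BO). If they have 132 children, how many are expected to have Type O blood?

Cross: AO × BO
Possible offspring genotypes: 1 AB, 1 AO, 1 BO, 1 OO
Blood type counts: 1 Type AB, 1 Type A, 1 Type B, 1 Type O
Probability of Type O: 1/4
Expected count = 1/4 × 132 = 33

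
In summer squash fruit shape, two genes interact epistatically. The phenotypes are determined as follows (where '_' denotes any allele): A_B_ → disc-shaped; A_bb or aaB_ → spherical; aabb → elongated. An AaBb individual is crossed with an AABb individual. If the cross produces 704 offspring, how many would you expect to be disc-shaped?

Cross: AaBb × AABb — consider each gene separately:
A gene: Aa × AA → 2 AA, 2 Aa → 4 A_ (out of 4)
B gene: Bb × Bb → 1 BB, 2 Bb, 1 bb → 3 B_ : 1 bb (out of 4)
Genotype classes (out of 4 × 4 = 16): A_B_ = 4×3 = 12; A_bb = 4×1 = 4
Apply the phenotype rules: A_B_ (12) → disc-shaped; A_bb (4) → spherical
Phenotype counts (out of 16): 12 disc-shaped, 4 spherical
disc-shaped: 12 out of 16 → fraction 3/4
Expected count = 3/4 × 704 = 528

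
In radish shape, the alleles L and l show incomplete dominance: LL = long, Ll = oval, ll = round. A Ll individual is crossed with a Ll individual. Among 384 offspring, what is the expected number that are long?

Punnett square for Ll × Ll:
Offspring genotypes: 1 LL, 2 Ll, 1 ll
Phenotype counts: 1 long, 2 oval, 1 round
long: 1 out of 4 → fraction 1/4
Expected count = 1/4 × 384 = 96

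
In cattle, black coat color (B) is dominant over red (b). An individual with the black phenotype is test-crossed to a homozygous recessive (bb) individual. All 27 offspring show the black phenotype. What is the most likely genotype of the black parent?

Test cross: ? × bb
All offspring are black.
If the unknown parent were heterozygous (Bb), about half of 27 offspring would be red; none are. The unknown parent is most likely homozygous dominant (BB).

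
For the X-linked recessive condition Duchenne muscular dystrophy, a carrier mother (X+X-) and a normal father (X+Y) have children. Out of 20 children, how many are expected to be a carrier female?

Cross: X+X- × X+Y
Offspring: 1 X+X+, 1 X+Y, 1 X+X-, 1 X-Y
Probability of a carrier female: 1/4
Expected count = 1/4 × 20 = 5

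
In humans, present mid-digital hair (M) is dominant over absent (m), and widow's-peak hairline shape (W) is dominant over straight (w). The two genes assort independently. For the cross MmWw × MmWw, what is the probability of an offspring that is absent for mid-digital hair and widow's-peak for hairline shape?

Dihybrid cross MmWw × MmWw — consider each gene separately:
mid-digital hair: Mm × Mm → 1 MM, 2 Mm, 1 mm → 3 M_ : 1 mm (out of 4)
hairline shape: Ww × Ww → 1 WW, 2 Ww, 1 ww → 3 W_ : 1 ww (out of 4)
Looking for: absent (mm) and widow's-peak (W_)
P(absent) = 1/4, P(widow's-peak) = 3/4
P(both) = 1/4 × 3/4 = 3/16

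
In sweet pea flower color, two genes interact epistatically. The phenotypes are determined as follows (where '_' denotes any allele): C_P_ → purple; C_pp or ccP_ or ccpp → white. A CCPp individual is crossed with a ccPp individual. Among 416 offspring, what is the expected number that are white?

Cross: CCPp × ccPp — consider each gene separately:
C gene: CC × cc → 4 Cc → 4 C_ (out of 4)
P gene: Pp × Pp → 1 PP, 2 Pp, 1 pp → 3 P_ : 1 pp (out of 4)
Genotype classes (out of 4 × 4 = 16): C_P_ = 4×3 = 12; C_pp = 4×1 = 4
Apply the phenotype rules: C_P_ (12) → purple; C_pp (4) → white
Phenotype counts (out of 16): 12 purple, 4 white
white: 4 out of 16 → fraction 1/4
Expected count = 1/4 × 416 = 104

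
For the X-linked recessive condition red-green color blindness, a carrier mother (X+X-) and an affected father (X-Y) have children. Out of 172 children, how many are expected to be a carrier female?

Cross: X+X- × X-Y
Offspring: 1 X+X-, 1 X+Y, 1 X-X-, 1 X-Y
Probability of a carrier female: 1/4
Expected count = 1/4 × 172 = 43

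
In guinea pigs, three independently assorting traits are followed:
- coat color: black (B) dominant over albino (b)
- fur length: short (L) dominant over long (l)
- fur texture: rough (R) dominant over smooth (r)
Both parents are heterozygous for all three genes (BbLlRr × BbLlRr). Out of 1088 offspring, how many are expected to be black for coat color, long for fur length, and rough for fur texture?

Trihybrid cross: BbLlRr × BbLlRr
Each trait segregates independently with a 3:1 phenotypic ratio, so each gene contributes 3/4 (dominant) or 1/4 (recessive).
Target: black (coat color), long (fur length), rough (fur texture)
Probability = product of independent per-trait probabilities
= 3/4 × 1/4 × 3/4 = 9/64
Expected count = 9/64 × 1088 = 153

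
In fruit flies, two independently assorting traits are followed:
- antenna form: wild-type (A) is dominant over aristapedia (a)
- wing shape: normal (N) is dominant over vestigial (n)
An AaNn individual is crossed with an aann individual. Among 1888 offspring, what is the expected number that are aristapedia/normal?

Dihybrid cross AaNn × aann — consider each gene separately:
antenna form: Aa × aa → 2 Aa, 2 aa → 2 A_ : 2 aa (out of 4)
wing shape: Nn × nn → 2 Nn, 2 nn → 2 N_ : 2 nn (out of 4)
Combine (counts out of 4 × 4 = 16): wild-type/normal (A_N_) = 2×2 = 4; wild-type/vestigial (A_nn) = 2×2 = 4; aristapedia/normal (aaN_) = 2×2 = 4; aristapedia/vestigial (aann) = 2×2 = 4
Phenotype counts (out of 16): 4 wild-type/normal, 4 wild-type/vestigial, 4 aristapedia/normal, 4 aristapedia/vestigial
aristapedia/normal: 4 out of 16 → fraction 1/4
Expected count = 1/4 × 1888 = 472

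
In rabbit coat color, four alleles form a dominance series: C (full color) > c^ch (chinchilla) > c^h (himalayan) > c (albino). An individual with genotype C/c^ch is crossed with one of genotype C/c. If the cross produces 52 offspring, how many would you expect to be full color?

Cross: C/c^ch × C/c
Allele dominance: C > c^ch > c^h > c
Offspring genotypes: 1 C/C, 1 C/c, 1 C/c^ch, 1 c^ch/c
Phenotype counts: 3 full color, 1 chinchilla
full color: 3 out of 4 → fraction 3/4
Expected count = 3/4 × 52 = 39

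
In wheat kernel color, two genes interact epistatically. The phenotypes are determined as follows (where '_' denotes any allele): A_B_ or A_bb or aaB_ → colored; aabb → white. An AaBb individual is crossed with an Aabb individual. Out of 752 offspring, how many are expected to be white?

Cross: AaBb × Aabb — consider each gene separately:
A gene: Aa × Aa → 1 AA, 2 Aa, 1 aa → 3 A_ : 1 aa (out of 4)
B gene: Bb × bb → 2 Bb, 2 bb → 2 B_ : 2 bb (out of 4)
Genotype classes (out of 4 × 4 = 16): A_B_ = 3×2 = 6; A_bb = 3×2 = 6; aaB_ = 1×2 = 2; aabb = 1×2 = 2
Apply the phenotype rules: A_B_ (6) + A_bb (6) + aaB_ (2) → colored; aabb (2) → white
Phenotype counts (out of 16): 14 colored, 2 white
white: 2 out of 16 → fraction 1/8
Expected count = 1/8 × 752 = 94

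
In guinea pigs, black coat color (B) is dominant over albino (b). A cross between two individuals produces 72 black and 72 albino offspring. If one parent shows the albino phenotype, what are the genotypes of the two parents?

Observed offspring: 72 black, 72 albino
The observed ratio simplifies to 1:1. One parent shows albino, so its genotype must be bb. A 1:1 offspring split requires the other parent to be heterozygous (Bb).
Parent genotypes: bb × Bb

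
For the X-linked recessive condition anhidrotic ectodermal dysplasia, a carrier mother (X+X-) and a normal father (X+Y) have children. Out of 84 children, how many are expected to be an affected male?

Cross: X+X- × X+Y
Offspring: 1 X+X+, 1 X+Y, 1 X+X-, 1 X-Y
Probability of an affected male: 1/4
Expected count = 1/4 × 84 = 21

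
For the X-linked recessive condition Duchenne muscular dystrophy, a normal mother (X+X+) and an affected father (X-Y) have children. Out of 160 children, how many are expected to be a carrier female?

Cross: X+X+ × X-Y
Offspring: 2 X+X-, 2 X+Y
Probability of a carrier female: 2/4 = 1/2
Expected count = 1/2 × 160 = 80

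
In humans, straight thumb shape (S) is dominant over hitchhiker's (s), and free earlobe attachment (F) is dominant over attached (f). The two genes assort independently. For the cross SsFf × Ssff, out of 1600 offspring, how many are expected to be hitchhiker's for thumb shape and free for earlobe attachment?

Dihybrid cross SsFf × Ssff — consider each gene separately:
thumb shape: Ss × Ss → 1 SS, 2 Ss, 1 ss → 3 S_ : 1 ss (out of 4)
earlobe attachment: Ff × ff → 2 Ff, 2 ff → 2 F_ : 2 ff (out of 4)
Looking for: hitchhiker's (ss) and free (F_)
P(hitchhiker's) = 1/4, P(free) = 2/4
P(both) = 1/4 × 2/4 = 2/16 = 1/8
Expected count = 1/8 × 1600 = 200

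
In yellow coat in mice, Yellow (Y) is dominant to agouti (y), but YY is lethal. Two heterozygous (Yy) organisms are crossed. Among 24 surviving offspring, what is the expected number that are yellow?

Cross: Yy × Yy
Punnett square offspring (before lethality): 1 YY, 2 Yy, 1 yy
The YY genotype is lethal (embryos die); surviving offspring: 2 Yy, 1 yy
yellow: 2 out of 3 → fraction 2/3
Expected count = 2/3 × 24 = 16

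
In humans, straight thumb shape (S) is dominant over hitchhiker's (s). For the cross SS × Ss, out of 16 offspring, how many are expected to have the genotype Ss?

Punnett square for SS × Ss:
Offspring genotypes: 2 SS, 2 Ss
Total offspring: 4
Count with target: 2
Probability: 2/4 = 1/2
Expected count = 1/2 × 16 = 8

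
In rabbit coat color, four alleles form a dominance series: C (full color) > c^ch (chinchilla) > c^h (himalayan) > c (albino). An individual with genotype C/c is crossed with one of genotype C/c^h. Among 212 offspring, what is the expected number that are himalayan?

Cross: C/c × C/c^h
Allele dominance: C > c^ch > c^h > c
Offspring genotypes: 1 C/C, 1 C/c^h, 1 C/c, 1 c^h/c
Phenotype counts: 3 full color, 1 himalayan
himalayan: 1 out of 4 → fraction 1/4
Expected count = 1/4 × 212 = 53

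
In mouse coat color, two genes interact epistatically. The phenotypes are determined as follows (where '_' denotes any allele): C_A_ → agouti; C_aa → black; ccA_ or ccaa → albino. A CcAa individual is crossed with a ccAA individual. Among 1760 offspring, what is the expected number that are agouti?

Cross: CcAa × ccAA — consider each gene separately:
C gene: Cc × cc → 2 Cc, 2 cc → 2 C_ : 2 cc (out of 4)
A gene: Aa × AA → 2 AA, 2 Aa → 4 A_ (out of 4)
Genotype classes (out of 4 × 4 = 16): C_A_ = 2×4 = 8; ccA_ = 2×4 = 8
Apply the phenotype rules: C_A_ (8) → agouti; ccA_ (8) → albino
Phenotype counts (out of 16): 8 agouti, 8 albino
agouti: 8 out of 16 → fraction 1/2
Expected count = 1/2 × 1760 = 880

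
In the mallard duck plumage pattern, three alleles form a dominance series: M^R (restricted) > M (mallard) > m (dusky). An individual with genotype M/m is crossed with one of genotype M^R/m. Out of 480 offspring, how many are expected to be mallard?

Cross: M/m × M^R/m
Allele dominance: M^R > M > m
Offspring genotypes: 1 M^R/M, 1 M/m, 1 M^R/m, 1 m/m
Phenotype counts: 2 restricted, 1 mallard, 1 dusky
mallard: 1 out of 4 → fraction 1/4
Expected count = 1/4 × 480 = 120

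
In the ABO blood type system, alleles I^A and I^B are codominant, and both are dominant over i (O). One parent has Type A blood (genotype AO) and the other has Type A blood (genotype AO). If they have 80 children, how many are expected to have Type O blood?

Cross: AO × AO
Possible offspring genotypes: 1 AA, 2 AO, 1 OO
Blood type counts: 3 Type A, 1 Type O
Probability of Type O: 1/4
Expected count = 1/4 × 80 = 20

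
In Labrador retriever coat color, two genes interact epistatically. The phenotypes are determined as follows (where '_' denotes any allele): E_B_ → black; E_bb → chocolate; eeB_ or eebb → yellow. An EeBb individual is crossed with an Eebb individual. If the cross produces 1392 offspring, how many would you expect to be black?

Cross: EeBb × Eebb — consider each gene separately:
E gene: Ee × Ee → 1 EE, 2 Ee, 1 ee → 3 E_ : 1 ee (out of 4)
B gene: Bb × bb → 2 Bb, 2 bb → 2 B_ : 2 bb (out of 4)
Genotype classes (out of 4 × 4 = 16): E_B_ = 3×2 = 6; E_bb = 3×2 = 6; eeB_ = 1×2 = 2; eebb = 1×2 = 2
Apply the phenotype rules: E_B_ (6) → black; E_bb (6) → chocolate; eeB_ (2) + eebb (2) → yellow
Phenotype counts (out of 16): 6 black, 6 chocolate, 4 yellow
black: 6 out of 16 → fraction 3/8
Expected count = 3/8 × 1392 = 522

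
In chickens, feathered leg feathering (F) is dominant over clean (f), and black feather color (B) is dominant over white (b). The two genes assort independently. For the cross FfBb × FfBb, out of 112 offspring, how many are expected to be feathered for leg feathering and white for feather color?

Dihybrid cross FfBb × FfBb — consider each gene separately:
leg feathering: Ff × Ff → 1 FF, 2 Ff, 1 ff → 3 F_ : 1 ff (out of 4)
feather color: Bb × Bb → 1 BB, 2 Bb, 1 bb → 3 B_ : 1 bb (out of 4)
Looking for: feathered (F_) and white (bb)
P(feathered) = 3/4, P(white) = 1/4
P(both) = 3/4 × 1/4 = 3/16
Expected count = 3/16 × 112 = 21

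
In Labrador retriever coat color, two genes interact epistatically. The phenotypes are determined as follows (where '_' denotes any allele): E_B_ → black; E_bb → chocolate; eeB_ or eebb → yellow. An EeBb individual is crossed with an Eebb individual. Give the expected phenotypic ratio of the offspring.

Cross: EeBb × Eebb — consider each gene separately:
E gene: Ee × Ee → 1 EE, 2 Ee, 1 ee → 3 E_ : 1 ee (out of 4)
B gene: Bb × bb → 2 Bb, 2 bb → 2 B_ : 2 bb (out of 4)
Genotype classes (out of 4 × 4 = 16): E_B_ = 3×2 = 6; E_bb = 3×2 = 6; eeB_ = 1×2 = 2; eebb = 1×2 = 2
Apply the phenotype rules: E_B_ (6) → black; E_bb (6) → chocolate; eeB_ (2) + eebb (2) → yellow
Phenotype counts (out of 16): 6 black, 6 chocolate, 4 yellow
Ratio: 3 black : 3 chocolate : 2 yellow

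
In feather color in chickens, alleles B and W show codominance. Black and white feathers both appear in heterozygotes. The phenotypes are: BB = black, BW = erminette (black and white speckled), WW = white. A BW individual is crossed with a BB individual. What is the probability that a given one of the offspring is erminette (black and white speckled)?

Punnett square for BW × BB:
Offspring genotypes: 2 BB, 2 BW
Phenotype counts: 2 black, 2 erminette (black and white speckled)
erminette (black and white speckled): 2 out of 4
Probability: 2/4 = 1/2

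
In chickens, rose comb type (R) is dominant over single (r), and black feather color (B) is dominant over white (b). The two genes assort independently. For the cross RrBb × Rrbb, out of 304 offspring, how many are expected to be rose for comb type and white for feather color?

Dihybrid cross RrBb × Rrbb — consider each gene separately:
comb type: Rr × Rr → 1 RR, 2 Rr, 1 rr → 3 R_ : 1 rr (out of 4)
feather color: Bb × bb → 2 Bb, 2 bb → 2 B_ : 2 bb (out of 4)
Looking for: rose (R_) and white (bb)
P(rose) = 3/4, P(white) = 2/4
P(both) = 3/4 × 2/4 = 6/16 = 3/8
Expected count = 3/8 × 304 = 114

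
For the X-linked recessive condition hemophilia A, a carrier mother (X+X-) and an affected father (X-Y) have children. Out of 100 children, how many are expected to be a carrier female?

Cross: X+X- × X-Y
Offspring: 1 X+X-, 1 X+Y, 1 X-X-, 1 X-Y
Probability of a carrier female: 1/4
Expected count = 1/4 × 100 = 25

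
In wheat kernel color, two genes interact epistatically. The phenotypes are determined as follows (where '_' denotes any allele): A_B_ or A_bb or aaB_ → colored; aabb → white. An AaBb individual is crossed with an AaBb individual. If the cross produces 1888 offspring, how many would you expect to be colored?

Cross: AaBb × AaBb — consider each gene separately:
A gene: Aa × Aa → 1 AA, 2 Aa, 1 aa → 3 A_ : 1 aa (out of 4)
B gene: Bb × Bb → 1 BB, 2 Bb, 1 bb → 3 B_ : 1 bb (out of 4)
Genotype classes (out of 4 × 4 = 16): A_B_ = 3×3 = 9; A_bb = 3×1 = 3; aaB_ = 1×3 = 3; aabb = 1×1 = 1
Apply the phenotype rules: A_B_ (9) + A_bb (3) + aaB_ (3) → colored; aabb (1) → white
Phenotype counts (out of 16): 15 colored, 1 white
colored: 15 out of 16 → fraction 15/16
Expected count = 15/16 × 1888 = 1770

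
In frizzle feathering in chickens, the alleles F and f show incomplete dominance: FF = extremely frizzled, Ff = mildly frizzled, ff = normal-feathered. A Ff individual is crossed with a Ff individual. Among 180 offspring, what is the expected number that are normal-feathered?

Punnett square for Ff × Ff:
Offspring genotypes: 1 FF, 2 Ff, 1 ff
Phenotype counts: 1 extremely frizzled, 2 mildly frizzled, 1 normal-feathered
normal-feathered: 1 out of 4 → fraction 1/4
Expected count = 1/4 × 180 = 45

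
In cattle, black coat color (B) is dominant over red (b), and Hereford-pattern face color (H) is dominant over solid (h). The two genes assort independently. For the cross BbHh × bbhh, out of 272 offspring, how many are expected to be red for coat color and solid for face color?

Dihybrid cross BbHh × bbhh — consider each gene separately:
coat color: Bb × bb → 2 Bb, 2 bb → 2 B_ : 2 bb (out of 4)
face color: Hh × hh → 2 Hh, 2 hh → 2 H_ : 2 hh (out of 4)
Looking for: red (bb) and solid (hh)
P(red) = 2/4, P(solid) = 2/4
P(both) = 2/4 × 2/4 = 4/16 = 1/4
Expected count = 1/4 × 272 = 68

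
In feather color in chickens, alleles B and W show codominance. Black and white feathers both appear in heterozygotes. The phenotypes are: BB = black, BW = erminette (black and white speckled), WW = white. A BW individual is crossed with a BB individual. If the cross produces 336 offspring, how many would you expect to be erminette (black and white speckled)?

Punnett square for BW × BB:
Offspring genotypes: 2 BB, 2 BW
Phenotype counts: 2 black, 2 erminette (black and white speckled)
erminette (black and white speckled): 2 out of 4 → fraction 1/2
Expected count = 1/2 × 336 = 168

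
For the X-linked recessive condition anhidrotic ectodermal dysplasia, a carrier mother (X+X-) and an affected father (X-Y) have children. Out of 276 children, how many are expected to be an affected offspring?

Cross: X+X- × X-Y
Offspring: 1 X+X-, 1 X+Y, 1 X-X-, 1 X-Y
Probability of an affected offspring: 2/4 = 1/2
Expected count = 1/2 × 276 = 138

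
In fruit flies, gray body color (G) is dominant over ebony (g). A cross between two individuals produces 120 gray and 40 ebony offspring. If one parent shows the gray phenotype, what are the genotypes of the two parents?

Observed offspring: 120 gray, 40 ebony
The observed ratio simplifies to 3:1. Ebony (gg) offspring appear, so each parent must contribute one g allele. The parent stated to show gray carries G, so it is Gg. The other parent is then either Gg or gg: Gg × gg would give a 1:1 split, whereas Gg × Gg gives 3:1 — matching the data. So both parents are heterozygous (Gg × Gg).
Parent genotypes: Gg × Gg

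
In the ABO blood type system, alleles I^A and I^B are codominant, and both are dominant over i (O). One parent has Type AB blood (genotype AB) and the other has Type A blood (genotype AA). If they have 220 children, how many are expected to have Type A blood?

Cross: AB × AA
Possible offspring genotypes: 2 AA, 2 AB
Blood type counts: 2 Type A, 2 Type AB
Probability of Type A: 2/4 = 1/2
Expected count = 1/2 × 220 = 110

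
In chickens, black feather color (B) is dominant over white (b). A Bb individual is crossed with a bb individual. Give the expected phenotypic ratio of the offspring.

Punnett square for Bb × bb:
Offspring genotypes: 2 Bb, 2 bb
black: 2, white: 2
Ratio: 1:1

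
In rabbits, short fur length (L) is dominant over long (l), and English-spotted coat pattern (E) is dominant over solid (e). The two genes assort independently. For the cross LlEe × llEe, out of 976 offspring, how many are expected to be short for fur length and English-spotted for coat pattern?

Dihybrid cross LlEe × llEe — consider each gene separately:
fur length: Ll × ll → 2 Ll, 2 ll → 2 L_ : 2 ll (out of 4)
coat pattern: Ee × Ee → 1 EE, 2 Ee, 1 ee → 3 E_ : 1 ee (out of 4)
Looking for: short (L_) and English-spotted (E_)
P(short) = 2/4, P(English-spotted) = 3/4
P(both) = 2/4 × 3/4 = 6/16 = 3/8
Expected count = 3/8 × 976 = 366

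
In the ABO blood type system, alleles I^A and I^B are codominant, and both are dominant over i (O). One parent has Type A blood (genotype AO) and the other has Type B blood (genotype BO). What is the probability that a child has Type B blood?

Cross: AO × BO
Possible offspring genotypes: 1 AB, 1 AO, 1 BO, 1 OO
Blood type counts: 1 Type AB, 1 Type A, 1 Type B, 1 Type O
Probability of Type B: 1/4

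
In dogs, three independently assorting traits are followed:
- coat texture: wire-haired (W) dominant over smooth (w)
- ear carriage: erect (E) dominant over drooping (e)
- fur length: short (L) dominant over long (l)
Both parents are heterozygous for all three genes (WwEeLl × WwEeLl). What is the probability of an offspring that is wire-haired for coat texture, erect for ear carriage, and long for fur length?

Trihybrid cross: WwEeLl × WwEeLl
Each trait segregates independently with a 3:1 phenotypic ratio, so each gene contributes 3/4 (dominant) or 1/4 (recessive).
Target: wire-haired (coat texture), erect (ear carriage), long (fur length)
Probability = product of independent per-trait probabilities
= 3/4 × 3/4 × 1/4 = 9/64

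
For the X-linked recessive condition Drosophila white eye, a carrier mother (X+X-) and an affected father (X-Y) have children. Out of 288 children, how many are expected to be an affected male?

Cross: X+X- × X-Y
Offspring: 1 X+X-, 1 X+Y, 1 X-X-, 1 X-Y
Probability of an affected male: 1/4
Expected count = 1/4 × 288 = 72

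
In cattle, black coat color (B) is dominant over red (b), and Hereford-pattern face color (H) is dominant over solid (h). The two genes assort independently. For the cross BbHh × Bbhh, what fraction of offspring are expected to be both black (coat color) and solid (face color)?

Dihybrid cross BbHh × Bbhh — consider each gene separately:
coat color: Bb × Bb → 1 BB, 2 Bb, 1 bb → 3 B_ : 1 bb (out of 4)
face color: Hh × hh → 2 Hh, 2 hh → 2 H_ : 2 hh (out of 4)
Looking for: black (B_) and solid (hh)
P(black) = 3/4, P(solid) = 2/4
P(both) = 3/4 × 2/4 = 6/16 = 3/8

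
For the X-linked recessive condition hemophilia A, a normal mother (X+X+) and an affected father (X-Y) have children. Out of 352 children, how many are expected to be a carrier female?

Cross: X+X+ × X-Y
Offspring: 2 X+X-, 2 X+Y
Probability of a carrier female: 2/4 = 1/2
Expected count = 1/2 × 352 = 176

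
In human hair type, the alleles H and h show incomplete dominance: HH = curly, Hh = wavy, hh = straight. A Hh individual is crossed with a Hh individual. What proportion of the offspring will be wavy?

Punnett square for Hh × Hh:
Offspring genotypes: 1 HH, 2 Hh, 1 hh
Phenotype counts: 1 curly, 2 wavy, 1 straight
wavy: 2 out of 4
Probability: 2/4 = 1/2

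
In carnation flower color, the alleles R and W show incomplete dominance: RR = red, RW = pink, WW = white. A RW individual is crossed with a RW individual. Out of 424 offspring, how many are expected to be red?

Punnett square for RW × RW:
Offspring genotypes: 1 RR, 2 RW, 1 WW
Phenotype counts: 1 red, 2 pink, 1 white
red: 1 out of 4 → fraction 1/4
Expected count = 1/4 × 424 = 106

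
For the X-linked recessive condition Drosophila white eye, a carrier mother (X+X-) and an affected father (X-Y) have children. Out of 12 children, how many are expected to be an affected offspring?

Cross: X+X- × X-Y
Offspring: 1 X+X-, 1 X+Y, 1 X-X-, 1 X-Y
Probability of an affected offspring: 2/4 = 1/2
Expected count = 1/2 × 12 = 6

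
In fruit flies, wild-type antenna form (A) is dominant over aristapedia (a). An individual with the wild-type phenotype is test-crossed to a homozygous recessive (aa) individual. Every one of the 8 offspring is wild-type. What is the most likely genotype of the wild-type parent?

Test cross: ? × aa
All offspring are wild-type.
If the unknown parent were heterozygous (Aa), about half of 8 offspring would be aristapedia; none are. The unknown parent is most likely homozygous dominant (AA).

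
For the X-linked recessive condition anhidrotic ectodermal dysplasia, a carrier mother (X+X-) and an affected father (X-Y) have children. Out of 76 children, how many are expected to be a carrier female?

Cross: X+X- × X-Y
Offspring: 1 X+X-, 1 X+Y, 1 X-X-, 1 X-Y
Probability of a carrier female: 1/4
Expected count = 1/4 × 76 = 19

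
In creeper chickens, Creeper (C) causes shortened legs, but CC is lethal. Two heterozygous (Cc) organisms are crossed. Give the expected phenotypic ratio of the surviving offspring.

Cross: Cc × Cc
Punnett square offspring (before lethality): 1 CC, 2 Cc, 1 cc
The CC genotype is lethal (embryos die); surviving offspring: 2 Cc, 1 cc
Ratio: 2 creeper : 1 normal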